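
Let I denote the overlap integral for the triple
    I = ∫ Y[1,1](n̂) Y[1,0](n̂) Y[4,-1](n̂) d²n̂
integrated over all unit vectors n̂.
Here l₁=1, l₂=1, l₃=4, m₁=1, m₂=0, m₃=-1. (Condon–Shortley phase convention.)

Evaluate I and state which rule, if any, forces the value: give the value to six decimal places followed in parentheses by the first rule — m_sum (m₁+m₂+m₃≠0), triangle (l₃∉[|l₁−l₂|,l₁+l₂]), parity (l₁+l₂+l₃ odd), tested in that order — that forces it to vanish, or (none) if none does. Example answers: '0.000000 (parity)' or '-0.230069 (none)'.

0.000000 (triangle)

triangle: need 0≤l₃≤2, have 4; I=0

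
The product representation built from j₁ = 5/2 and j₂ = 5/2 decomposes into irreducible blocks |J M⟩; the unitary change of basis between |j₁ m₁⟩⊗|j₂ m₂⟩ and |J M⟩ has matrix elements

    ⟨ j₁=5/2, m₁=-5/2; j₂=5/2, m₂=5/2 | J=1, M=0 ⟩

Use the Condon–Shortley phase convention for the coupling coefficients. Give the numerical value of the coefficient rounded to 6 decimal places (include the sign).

√[3·4!1!1!/7! · 0!5!5!0!1!1!] = √(1440/7)
  +(−1)^4/∏(4,0,1,1,0,0)! = 1/24  (running 1/24)
⟨..|..⟩ = √(1440/7)·(1/24) = +0.597614

+0.597614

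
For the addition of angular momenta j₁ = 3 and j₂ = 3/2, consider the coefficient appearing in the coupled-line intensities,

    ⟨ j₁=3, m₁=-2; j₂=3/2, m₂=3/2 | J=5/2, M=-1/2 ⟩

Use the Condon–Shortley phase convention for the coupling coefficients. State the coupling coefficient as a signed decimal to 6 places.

triangle: 2!*4!*1!/8! = 48/40320
(j±m)!: 1!*5!*3!*0!*2!*3! = 8640
prefactor² = (2J+1)*Δ*N² = 432/7
  k=2: +1/(2!*0!*3!*1!*1!*0!) = 1/12
Σ = 1/12  ⇒  CG² = 432/7*(1/12)² = 3/7
CG = +√(3/7) = +0.654654

+0.654654  (= +√(3/7))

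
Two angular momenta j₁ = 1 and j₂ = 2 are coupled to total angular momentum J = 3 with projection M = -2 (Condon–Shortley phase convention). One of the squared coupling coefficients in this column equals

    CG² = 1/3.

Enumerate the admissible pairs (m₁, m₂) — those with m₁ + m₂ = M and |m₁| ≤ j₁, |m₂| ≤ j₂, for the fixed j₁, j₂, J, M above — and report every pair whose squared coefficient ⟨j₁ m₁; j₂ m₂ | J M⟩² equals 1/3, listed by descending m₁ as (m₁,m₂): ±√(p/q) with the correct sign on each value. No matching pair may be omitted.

(0,-2): +√(1/3)

Admissible pairs with m₁+m₂ = M = -2: (-1,-1), (0,-2)
  (m₁,m₂)=(0,-2): CG² = 1/3, CG = +√(1/3)   ← matches the target
  (m₁,m₂)=(-1,-1): CG² = 2/3, CG = +√(2/3)
Pairs with CG² = 1/3: (0,-2): +√(1/3)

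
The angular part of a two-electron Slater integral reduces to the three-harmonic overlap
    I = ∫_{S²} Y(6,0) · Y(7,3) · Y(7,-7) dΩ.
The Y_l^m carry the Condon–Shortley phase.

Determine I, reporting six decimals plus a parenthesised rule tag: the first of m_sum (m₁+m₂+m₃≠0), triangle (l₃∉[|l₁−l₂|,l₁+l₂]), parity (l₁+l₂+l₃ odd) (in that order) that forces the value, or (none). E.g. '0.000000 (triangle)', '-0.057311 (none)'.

0.000000 (m_sum)

0 + 3 − 7 = -4 ≠ 0: azimuthal integral kills it; I = 0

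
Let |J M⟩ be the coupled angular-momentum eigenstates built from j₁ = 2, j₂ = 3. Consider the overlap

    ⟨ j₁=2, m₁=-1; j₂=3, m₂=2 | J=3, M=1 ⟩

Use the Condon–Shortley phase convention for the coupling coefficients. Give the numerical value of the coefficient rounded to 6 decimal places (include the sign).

+√(1/4) = +0.500000

j₁+j₂−J=2  J+j₁−j₂=2  J−j₁+j₂=4  j₁+j₂+J+1=9
(j₁±m₁, j₂±m₂, J±M) = (1,3,5,1,4,2)
P² = 64
sum k=1..2:
  [1] −1/48 = -1/48
  [2] +1/12 = 1/12
S = 1/16
C² = P²·S² = 1/4 ; C = +0.500000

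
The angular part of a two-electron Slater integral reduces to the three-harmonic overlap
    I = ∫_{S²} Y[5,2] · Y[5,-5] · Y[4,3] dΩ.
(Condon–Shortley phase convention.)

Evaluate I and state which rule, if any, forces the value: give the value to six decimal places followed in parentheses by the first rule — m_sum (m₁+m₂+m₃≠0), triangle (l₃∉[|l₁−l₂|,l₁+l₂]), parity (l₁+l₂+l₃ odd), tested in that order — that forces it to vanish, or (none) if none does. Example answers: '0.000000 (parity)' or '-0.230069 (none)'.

0.140629 (none)

Rules hold: Σm=0, L=14 even, 0≤4≤10.
N = 11·11·9 = 1089
Δ = 6!·4!·4!/15! = 1/3153150
Racah Σ t=1..5: t=1:−1/69120 t=2:+1/1728 t=3:−1/576 t=4:+1/1728 t=5:−1/69120 = -7/11520
⇒ 3j(5 5 4; 0 0 0)² = 2/143, sgn -1
Racah Σ t=0..0: t=0:+1/103680 = 1/103680
⇒ 3j(5 5 4; 2 -5 3)² = 7/429, sgn -1
4πI² = N·(3j₀)²·(3jₘ)² = 42/169
I = +1·√(0.248521/4π) = 0.14062948
No selection rule forces the value: the integral is nonzero (none).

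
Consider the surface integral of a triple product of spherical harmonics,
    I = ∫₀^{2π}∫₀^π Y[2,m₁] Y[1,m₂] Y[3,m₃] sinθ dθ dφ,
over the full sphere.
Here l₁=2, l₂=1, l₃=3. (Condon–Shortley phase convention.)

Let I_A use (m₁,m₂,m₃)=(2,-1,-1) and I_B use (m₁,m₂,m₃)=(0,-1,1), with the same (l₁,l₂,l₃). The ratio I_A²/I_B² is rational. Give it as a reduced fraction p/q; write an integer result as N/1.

1/6

Same 2,1,3: normalisation and zero-m 3j drop out of the ratio.
A: Δ: 0! 4! 2! / 7! → 1/105; sum: t=0:+1/48 = 1/48; 3j²(2 1 3; 2 -1 -1) = Δ·Π!·Σ² = 1/105  (sign +1)
B: Δ: 0! 4! 2! / 7! → 1/105; sum: t=0:+1/8 = 1/8; 3j²(2 1 3; 0 -1 1) = Δ·Π!·Σ² = 2/35  (sign +1)
I_A²/I_B² = (1/105)/(2/35) = 1/6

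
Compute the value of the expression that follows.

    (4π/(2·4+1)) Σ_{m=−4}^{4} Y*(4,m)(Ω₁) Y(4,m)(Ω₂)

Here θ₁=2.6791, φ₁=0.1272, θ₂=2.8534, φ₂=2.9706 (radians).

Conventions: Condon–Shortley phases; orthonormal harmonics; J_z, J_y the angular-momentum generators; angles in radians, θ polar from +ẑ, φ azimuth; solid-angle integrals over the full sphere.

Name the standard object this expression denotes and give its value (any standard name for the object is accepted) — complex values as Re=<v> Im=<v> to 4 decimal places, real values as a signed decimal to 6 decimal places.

This sum is the spherical-harmonic addition theorem: it equals the Legendre polynomial P_l(cos γ) of the angle γ between the two directions.
Addition theorem: P_4(cos γ) = (4π/9) Σ_m Y*_{lm}(Ω₁) Y_{lm}(Ω₂), m = −4…4:
  [-4]  conj(Y_{4,-4})(Ω₁) = +0.015317+0.008543i ; Y_{4,-4}(Ω₂) = +0.002238+0.001825i ; Δ = +0.000019+0.000047i
  [-3]  conj(Y_{4,-3})(Ω₁) = -0.092342-0.037054i ; Y_{4,-3}(Ω₂) = +0.024006+0.013522i ; Δ = -0.001716-0.002138i
  [-2]  conj(Y_{4,-2})(Ω₁) = +0.296898+0.077203i ; Y_{4,-2}(Ω₂) = +0.138354+0.049250i ; Δ = +0.037275+0.025304i
  [-1]  conj(Y_{4,-1})(Ω₁) = -0.488400-0.062462i ; Y_{4,-1}(Ω₂) = +0.436308+0.075341i ; Δ = -0.208387-0.064049i
  [+0]  conj(Y_{4,0})(Ω₁) = +0.150642-0.000000i ; Y_{4,0}(Ω₂) = +0.528627+0.000000i ; Δ = +0.079633+0.000000i
  [+1]  conj(Y_{4,1})(Ω₁) = +0.488400-0.062462i ; Y_{4,1}(Ω₂) = -0.436308+0.075341i ; Δ = -0.208387+0.064049i
  [+2]  conj(Y_{4,2})(Ω₁) = +0.296898-0.077203i ; Y_{4,2}(Ω₂) = +0.138354-0.049250i ; Δ = +0.037275-0.025304i
  [+3]  conj(Y_{4,3})(Ω₁) = +0.092342-0.037054i ; Y_{4,3}(Ω₂) = -0.024006+0.013522i ; Δ = -0.001716+0.002138i
  [+4]  conj(Y_{4,4})(Ω₁) = +0.015317-0.008543i ; Y_{4,4}(Ω₂) = +0.002238-0.001825i ; Δ = +0.000019-0.000047i
Total Σ_m = -0.265985+0.000000i. Multiply by 1.396263: -0.371385+0.000000i. P_4(cos γ) = -0.371385

Legendre polynomial (addition theorem), -0.371385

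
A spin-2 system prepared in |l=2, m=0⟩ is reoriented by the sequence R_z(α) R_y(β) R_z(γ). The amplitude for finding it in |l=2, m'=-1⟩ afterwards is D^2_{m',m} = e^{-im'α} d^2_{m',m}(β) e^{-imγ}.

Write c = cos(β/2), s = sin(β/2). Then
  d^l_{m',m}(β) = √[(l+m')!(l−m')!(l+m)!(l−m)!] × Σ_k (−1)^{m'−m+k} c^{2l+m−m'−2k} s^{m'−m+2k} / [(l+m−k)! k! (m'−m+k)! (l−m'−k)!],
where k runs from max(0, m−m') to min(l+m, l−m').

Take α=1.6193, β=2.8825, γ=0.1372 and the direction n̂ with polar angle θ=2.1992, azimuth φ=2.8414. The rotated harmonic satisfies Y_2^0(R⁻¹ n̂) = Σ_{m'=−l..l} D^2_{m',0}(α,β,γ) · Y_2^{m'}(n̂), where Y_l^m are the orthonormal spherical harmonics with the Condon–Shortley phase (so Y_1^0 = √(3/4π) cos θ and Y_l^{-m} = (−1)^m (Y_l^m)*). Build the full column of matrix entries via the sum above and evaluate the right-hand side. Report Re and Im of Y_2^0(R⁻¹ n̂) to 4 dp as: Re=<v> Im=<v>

Re=0.0710 Im=0.0000

Need the full column D^2_{m',0} for m'=−2..2 at α=1.6193, β=2.8825, γ=0.1372.
cos(β/2)=0.129184, sin(β/2)=0.991621
d^2_{-2,0}: single k=2 term ⇒ +0.040196;  D = -0.040007-0.003893i
d^2_{-1,0}: k∈[1..2] ⇒ +0.005237 -0.308547 = -0.303311;  D = +0.014706-0.302954i
d^2_{0,0}: k∈[0..2] ⇒ +0.000279 -0.065640 +0.966901 = +0.901540;  D = +0.901540+0.000000i
d^2_{1,0}: k∈[0..1] ⇒ -0.005237 +0.308547 = +0.303311;  D = -0.014706-0.302954i
d^2_{2,0}: single k=0 term ⇒ +0.040196;  D = -0.040007+0.003893i
Y_2^{m'}(θ=2.1992,φ=2.8414) and Σ D·Y over m':
  (-0.0400-0.0039i)·(+0.2086+0.1428i)  (+0.0147-0.3030i)·(+0.3510+0.1086i)  (+0.9015+0.0000i)·(+0.0116+0.0000i)  (-0.0147-0.3030i)·(-0.3510+0.1086i)  (-0.0400+0.0039i)·(+0.2086-0.1428i)
Y_2^0(R⁻¹ n̂) = +0.071010-0.000000i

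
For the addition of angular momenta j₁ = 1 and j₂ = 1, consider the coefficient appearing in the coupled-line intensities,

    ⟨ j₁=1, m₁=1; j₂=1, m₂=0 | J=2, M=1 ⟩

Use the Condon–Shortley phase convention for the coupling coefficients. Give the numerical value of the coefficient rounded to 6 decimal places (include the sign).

j₁+j₂−J=0  J+j₁−j₂=2  J−j₁+j₂=2  j₁+j₂+J+1=5
(j₁±m₁, j₂±m₂, J±M) = (2,0,1,1,3,1)
P² = 2
sum k=0..0:
  [0] +1/2 = 1/2
S = 1/2
C² = P²·S² = 1/2 ; C = +0.707107

+√(1/2) = +0.707107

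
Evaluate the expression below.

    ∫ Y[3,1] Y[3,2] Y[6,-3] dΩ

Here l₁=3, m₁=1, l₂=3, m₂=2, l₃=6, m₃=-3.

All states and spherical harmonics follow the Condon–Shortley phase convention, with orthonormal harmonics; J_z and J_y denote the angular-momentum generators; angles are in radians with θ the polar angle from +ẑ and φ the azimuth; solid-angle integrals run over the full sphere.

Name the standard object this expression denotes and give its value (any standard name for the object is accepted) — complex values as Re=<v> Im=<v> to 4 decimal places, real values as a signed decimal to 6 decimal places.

This is a Gaunt coefficient — the integral of a triple product of spherical harmonics over the sphere.
Checks pass: Σm=0; 12 even; l₃=6∈[0,6].
(2·3+1)(2·3+1)(2·6+1) = 637
Δ: 0! 6! 6! / 13! → 1/12012
sum: t=0:+1/1296 = 1/1296
3j²(3 3 6; 0 0 0) = Δ·Π!·Σ² = 100/3003  (sign +1)
sum: t=0:+1/5760 = 1/5760
3j²(3 3 6; 1 2 -3) = Δ·Π!·Σ² = 9/286  (sign -1)
combine: 4πI² = 637·100/3003·9/286 = 1050/1573
take √, sign -1: I = -0.23047581

Gaunt coefficient, -0.230476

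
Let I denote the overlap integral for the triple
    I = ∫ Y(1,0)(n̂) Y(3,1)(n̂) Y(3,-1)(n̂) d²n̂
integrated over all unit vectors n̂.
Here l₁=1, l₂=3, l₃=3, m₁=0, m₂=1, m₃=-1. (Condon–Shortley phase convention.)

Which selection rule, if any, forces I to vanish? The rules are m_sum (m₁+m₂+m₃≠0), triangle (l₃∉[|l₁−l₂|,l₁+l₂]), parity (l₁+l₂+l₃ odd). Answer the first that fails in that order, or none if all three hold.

parity

Σmᵢ = 0  ✓
l₃∈[|l₁−l₂|,l₁+l₂]=[2,4], have l₃=3  ✓
Σlᵢ = 7 ⇒ odd  ✗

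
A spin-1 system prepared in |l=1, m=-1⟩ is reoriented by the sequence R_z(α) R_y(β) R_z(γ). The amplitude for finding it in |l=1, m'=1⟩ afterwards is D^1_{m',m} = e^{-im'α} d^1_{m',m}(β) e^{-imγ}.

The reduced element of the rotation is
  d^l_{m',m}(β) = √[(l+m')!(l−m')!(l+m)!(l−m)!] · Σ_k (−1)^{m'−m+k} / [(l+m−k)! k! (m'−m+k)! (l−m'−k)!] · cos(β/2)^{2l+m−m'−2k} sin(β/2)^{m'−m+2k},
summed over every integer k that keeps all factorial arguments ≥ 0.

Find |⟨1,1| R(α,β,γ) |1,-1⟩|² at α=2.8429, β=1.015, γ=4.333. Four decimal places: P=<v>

P=0.0558

Split into d^1_{1,-1}(β=1.0150) × two z-phases.
Half-angle: c=0.873962, s=0.485994. N=√(2·1·1·2)=2.000000
Admissible k: 0..0 (factorial args all ≥0)
  k=0: (−1)^2·2.0000/(2)·0.8740^0·0.4860^2 = +0.236190
d^1_{1,-1}(1.0150) = +0.236190
|D^1_{1,-1}|² = |d^1_{1,-1}(β)|² = (+0.236190)² = 0.055786 (the z-rotation phases have unit modulus)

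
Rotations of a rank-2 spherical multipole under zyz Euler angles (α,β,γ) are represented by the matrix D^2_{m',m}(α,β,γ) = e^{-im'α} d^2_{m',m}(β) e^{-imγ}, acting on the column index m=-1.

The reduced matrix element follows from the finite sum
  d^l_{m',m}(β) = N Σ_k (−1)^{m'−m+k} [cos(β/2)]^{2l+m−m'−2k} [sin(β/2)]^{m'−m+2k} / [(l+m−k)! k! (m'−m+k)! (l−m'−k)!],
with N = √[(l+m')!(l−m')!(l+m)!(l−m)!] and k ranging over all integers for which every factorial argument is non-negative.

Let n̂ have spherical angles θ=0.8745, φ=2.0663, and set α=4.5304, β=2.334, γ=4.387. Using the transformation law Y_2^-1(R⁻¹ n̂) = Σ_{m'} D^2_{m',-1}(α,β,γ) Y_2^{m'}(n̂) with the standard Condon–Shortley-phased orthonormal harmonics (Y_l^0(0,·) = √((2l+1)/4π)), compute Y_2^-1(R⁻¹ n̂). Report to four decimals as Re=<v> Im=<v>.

Re=-0.3190 Im=0.0718

Need the full column D^2_{m',-1} for m'=−2..2 at α=4.5304, β=2.3340, γ=4.3870.
cos(β/2)=0.392912, sin(β/2)=0.919576
d^2_{-2,-1}: single k=1 term ⇒ +0.111559;  D = +0.070957+0.086084i
d^2_{-1,-1}: k∈[0..1] ⇒ +0.023833 -0.391640 = -0.367807;  D = +0.321471-0.178713i
d^2_{0,-1}: k∈[0..1] ⇒ -0.136631 +0.748400 = +0.611769;  D = -0.195569-0.579668i
d^2_{1,-1}: k∈[0..1] ⇒ +0.391640 -0.715073 = -0.323433;  D = -0.320113+0.046221i
d^2_{2,-1}: single k=0 term ⇒ -0.611066;  D = +0.023575-0.610611i
Y_2^{m'}(θ=0.8745,φ=2.0663) and Σ D·Y over m':
  (+0.0710+0.0861i)·(-0.1246+0.1902i)  (+0.3215-0.1787i)·(-0.1808-0.3344i)  (-0.1956-0.5797i)·(+0.0738+0.0000i)  (-0.3201+0.0462i)·(+0.1808-0.3344i)  (+0.0236-0.6106i)·(-0.1246-0.1902i)
Y_2^-1(R⁻¹ n̂) = -0.319017+0.071755i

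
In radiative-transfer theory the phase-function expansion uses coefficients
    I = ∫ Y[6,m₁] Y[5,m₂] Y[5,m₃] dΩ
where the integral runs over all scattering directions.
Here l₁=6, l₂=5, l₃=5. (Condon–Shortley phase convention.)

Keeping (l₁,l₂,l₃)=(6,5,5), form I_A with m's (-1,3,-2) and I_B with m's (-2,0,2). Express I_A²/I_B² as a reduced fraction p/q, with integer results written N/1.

Same 6,5,5: normalisation and zero-m 3j drop out of the ratio.
A: Δ: 6! 6! 4! / 17! → 1/28588560; sum: t=4:+1/41472 t=5:−1/34560 t=6:+1/345600 = -1/518400; 3j²(6 5 5; -1 3 -2) = Δ·Π!·Σ² = 7/36465  (sign +1)
B: Δ: 6! 6! 4! / 17! → 1/28588560; sum: t=2:+1/207360 t=3:−1/17280 t=4:+1/13824 t=5:−1/103680 = 1/103680; 3j²(6 5 5; -2 0 2) = Δ·Π!·Σ² = 10/7293  (sign -1)
I_A²/I_B² = (7/36465)/(10/7293) = 7/50

7/50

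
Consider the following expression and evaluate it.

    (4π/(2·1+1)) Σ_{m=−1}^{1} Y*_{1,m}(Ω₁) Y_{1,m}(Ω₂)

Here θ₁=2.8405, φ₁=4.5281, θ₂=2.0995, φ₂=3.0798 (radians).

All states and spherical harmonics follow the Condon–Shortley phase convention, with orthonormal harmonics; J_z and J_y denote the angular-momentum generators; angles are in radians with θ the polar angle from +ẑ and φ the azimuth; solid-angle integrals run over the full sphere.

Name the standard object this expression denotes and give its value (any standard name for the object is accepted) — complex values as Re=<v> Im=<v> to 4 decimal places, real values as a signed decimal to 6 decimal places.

Legendre polynomial (addition theorem), +0.513012

This sum is the spherical-harmonic addition theorem: it equals the Legendre polynomial P_l(cos γ) of the angle γ between the two directions.
Term-by-term m-sum for l=1 (normalisation 4π/3 = 4.188790):
  [-1]  conj(Y_{1,-1})(Ω₁) = (-0.018776, -0.100726) ; Y_{1,-1}(Ω₂) = (-0.297752, -0.018422) ; Δ = (0.003735, 0.030337)
  [+0]  conj(Y_{1,0})(Ω₁) = (-0.466622, -0.000000) ; Y_{1,0}(Ω₂) = (-0.246458, 0.000000) ; Δ = (0.115003, 0.000000)
  [+1]  conj(Y_{1,1})(Ω₁) = (0.018776, -0.100726) ; Y_{1,1}(Ω₂) = (0.297752, -0.018422) ; Δ = (0.003735, -0.030337)
Total Σ_m = (0.122473, 0.000000). Multiply by 4.188790: (0.513012, 0.000000). P_1(cos γ) = 0.513012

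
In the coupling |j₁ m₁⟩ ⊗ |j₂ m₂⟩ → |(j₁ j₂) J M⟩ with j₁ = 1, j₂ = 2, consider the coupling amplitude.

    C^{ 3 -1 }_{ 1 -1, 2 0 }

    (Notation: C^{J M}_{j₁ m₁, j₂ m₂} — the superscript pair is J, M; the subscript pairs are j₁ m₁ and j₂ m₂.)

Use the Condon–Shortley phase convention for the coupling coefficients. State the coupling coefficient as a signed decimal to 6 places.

j₁+j₂−J=0  J+j₁−j₂=2  J−j₁+j₂=4  j₁+j₂+J+1=7
(j₁±m₁, j₂±m₂, J±M) = (0,2,2,2,2,4)
P² = 128/5
sum k=0..0:
  [0] +1/8 = 1/8
S = 1/8
C² = P²·S² = 2/5 ; C = +0.632456

+√(2/5) = +0.632456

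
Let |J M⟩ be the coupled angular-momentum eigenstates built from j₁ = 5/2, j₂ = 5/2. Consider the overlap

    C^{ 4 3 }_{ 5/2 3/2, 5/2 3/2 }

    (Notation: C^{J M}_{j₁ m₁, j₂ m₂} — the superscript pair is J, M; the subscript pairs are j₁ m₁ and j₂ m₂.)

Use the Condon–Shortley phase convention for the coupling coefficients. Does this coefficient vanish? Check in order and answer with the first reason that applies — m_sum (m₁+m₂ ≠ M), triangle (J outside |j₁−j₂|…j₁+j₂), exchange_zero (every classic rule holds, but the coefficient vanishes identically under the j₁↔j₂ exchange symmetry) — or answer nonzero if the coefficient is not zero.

exchange_zero

m-sum: m₁+m₂ = 3/2+3/2 = 3, M = 3  ✓
triangle: |j₁−j₂| = 0 ≤ J = 4 ≤ j₁+j₂ = 5  ✓
exchange: j₁=j₂ and m₁=m₂, and (−1)^(j₁+j₂−J) = (−1)^1 = −1 forces ⟨j₁m₁;j₂m₂|JM⟩ = −⟨j₂m₂;j₁m₁|JM⟩ = −⟨j₁m₁;j₂m₂|JM⟩ ⇒ the coefficient vanishes identically
Racah sum check: Σ_k collapses to 0 ⇒ CG = 0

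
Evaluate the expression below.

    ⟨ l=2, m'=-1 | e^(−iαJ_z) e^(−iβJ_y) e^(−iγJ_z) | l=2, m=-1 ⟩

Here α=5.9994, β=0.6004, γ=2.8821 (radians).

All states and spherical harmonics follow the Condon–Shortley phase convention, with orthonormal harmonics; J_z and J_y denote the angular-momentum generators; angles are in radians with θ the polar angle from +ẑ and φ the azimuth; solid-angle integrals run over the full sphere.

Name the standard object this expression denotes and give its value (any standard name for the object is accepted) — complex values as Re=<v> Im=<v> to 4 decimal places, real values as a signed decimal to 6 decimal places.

This is a Wigner D-matrix element — the rotation-matrix element ⟨l m'| R(α,β,γ) |l m⟩ in the angular-momentum basis.
Split into d^2_{-1,-1}(β=0.6004) × two z-phases.
c=cos(0.600400/2)=0.955277, s=sin(0.600400/2)=0.295711; N=√[1·6·1·6]=6.000000
k∈{0,1} keeps every argument non-negative
  k=0: (−1)^0·6.0000/(6)·0.9553^4·0.2957^0 = +0.832756
  k=1: (−1)^1·6.0000/(2)·0.9553^2·0.2957^2 = -0.239395
d^2_{-1,-1}(0.6004) = +0.832756 -0.239395 = +0.593361
D = (+0.960002-0.279992i)·(+0.593361)·(-0.966520+0.256590i) = -0.507928+0.306735i

Wigner D-matrix element, Re=-0.5079 Im=0.3067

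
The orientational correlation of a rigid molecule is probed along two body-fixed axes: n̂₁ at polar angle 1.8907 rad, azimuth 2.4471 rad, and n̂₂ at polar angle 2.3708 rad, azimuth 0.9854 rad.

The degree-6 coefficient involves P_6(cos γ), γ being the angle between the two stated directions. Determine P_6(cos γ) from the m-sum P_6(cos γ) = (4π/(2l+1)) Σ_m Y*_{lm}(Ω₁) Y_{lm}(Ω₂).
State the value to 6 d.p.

0.124316

Summing Y*_{l m}(θ₁,φ₁)·Y_{l m}(θ₂,φ₂) over m ∈ [−6, 6]; prefactor 4π/(2·6+1) = 0.966644:
  [-6]  conj(Y_{6,-6})(Ω₁) = -0.183375+0.302180i ; Y_{6,-6}(Ω₂) = +0.051493+0.020019i ; Δ = -0.015492+0.011889i
  [-5]  conj(Y_{6,-5})(Ω₁) = -0.383636+0.131778i ; Y_{6,-5}(Ω₂) = -0.041967-0.192536i ; Δ = +0.041472+0.068334i
  [-4]  conj(Y_{6,-4})(Ω₁) = -0.023784-0.009051i ; Y_{6,-4}(Ω₂) = -0.272953+0.281047i ; Δ = +0.009036-0.004214i
  [-3]  conj(Y_{6,-3})(Ω₁) = +0.164349+0.291977i ; Y_{6,-3}(Ω₂) = +0.413240+0.077502i ; Δ = +0.045287+0.133394i
  [-2]  conj(Y_{6,-2})(Ω₁) = -0.024270+0.132016i ; Y_{6,-2}(Ω₂) = -0.029310-0.069324i ; Δ = +0.009863-0.002187i
  [-1]  conj(Y_{6,-1})(Ω₁) = +0.222627-0.185430i ; Y_{6,-1}(Ω₂) = +0.193305-0.291602i ; Δ = -0.011037-0.100763i
  [+0]  conj(Y_{6,0})(Ω₁) = +0.160615-0.000000i ; Y_{6,0}(Ω₂) = -0.184620+0.000000i ; Δ = -0.029653+0.000000i
  [+1]  conj(Y_{6,1})(Ω₁) = -0.222627-0.185430i ; Y_{6,1}(Ω₂) = -0.193305-0.291602i ; Δ = -0.011037+0.100763i
  [+2]  conj(Y_{6,2})(Ω₁) = -0.024270-0.132016i ; Y_{6,2}(Ω₂) = -0.029310+0.069324i ; Δ = +0.009863+0.002187i
  [+3]  conj(Y_{6,3})(Ω₁) = -0.164349+0.291977i ; Y_{6,3}(Ω₂) = -0.413240+0.077502i ; Δ = +0.045287-0.133394i
  [+4]  conj(Y_{6,4})(Ω₁) = -0.023784+0.009051i ; Y_{6,4}(Ω₂) = -0.272953-0.281047i ; Δ = +0.009036+0.004214i
  [+5]  conj(Y_{6,5})(Ω₁) = +0.383636+0.131778i ; Y_{6,5}(Ω₂) = +0.041967-0.192536i ; Δ = +0.041472-0.068334i
  [+6]  conj(Y_{6,6})(Ω₁) = -0.183375-0.302180i ; Y_{6,6}(Ω₂) = +0.051493-0.020019i ; Δ = -0.015492-0.011889i
Σ over m = +0.128606-0.000000i; ×(4π/13) → +0.124316-0.000000i. Real part: 0.124316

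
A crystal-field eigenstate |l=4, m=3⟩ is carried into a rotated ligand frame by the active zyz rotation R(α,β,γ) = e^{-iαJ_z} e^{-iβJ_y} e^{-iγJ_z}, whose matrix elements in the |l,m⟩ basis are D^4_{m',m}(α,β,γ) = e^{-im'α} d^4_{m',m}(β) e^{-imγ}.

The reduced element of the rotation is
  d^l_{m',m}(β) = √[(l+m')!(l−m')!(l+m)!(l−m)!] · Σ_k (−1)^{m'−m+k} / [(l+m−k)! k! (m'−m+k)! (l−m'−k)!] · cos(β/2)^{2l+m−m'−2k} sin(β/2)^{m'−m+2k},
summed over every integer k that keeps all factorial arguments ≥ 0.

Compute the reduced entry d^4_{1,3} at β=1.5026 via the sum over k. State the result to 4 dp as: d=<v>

d^4_{1,3}(β=1.5026) via the finite sum:
With c≡cos(β/2)=0.730802 and s≡sin(β/2)=0.682589, N=[120·6·5040·1]^{1/2}=1904.940944
Admissible k: 2..3 (factorial args all ≥0)
  k=2: (−1)^0·1904.9409/(240)·0.7308^6·0.6826^2 = +0.563363
  k=3: (−1)^1·1904.9409/(144)·0.7308^4·0.6826^4 = -0.819137
d^4_{1,3}(1.5026) = +0.563363 -0.819137 = -0.255774

d=-0.2558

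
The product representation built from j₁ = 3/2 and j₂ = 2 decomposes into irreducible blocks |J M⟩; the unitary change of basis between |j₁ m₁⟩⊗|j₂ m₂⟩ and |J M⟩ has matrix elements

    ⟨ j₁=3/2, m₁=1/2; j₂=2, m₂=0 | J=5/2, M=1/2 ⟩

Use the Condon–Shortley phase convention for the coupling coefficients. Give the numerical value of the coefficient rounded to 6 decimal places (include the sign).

+0.292770  (= +√(3/35))

triangle: 1!×2!×3!/7! = 12/5040
(j±m)!: 2!×1!×2!×2!×3!×2! = 96
prefactor² = (2J+1)×Δ×N² = 48/35
  k=0: +1/(0!×1!×1!×2!×1!×1!) = 1/2
  k=1: −1/(1!×0!×0!×1!×2!×2!) = -1/4
Σ = 1/4  ⇒  CG² = 48/35×(1/4)² = 3/35
CG = +√(3/35) = +0.292770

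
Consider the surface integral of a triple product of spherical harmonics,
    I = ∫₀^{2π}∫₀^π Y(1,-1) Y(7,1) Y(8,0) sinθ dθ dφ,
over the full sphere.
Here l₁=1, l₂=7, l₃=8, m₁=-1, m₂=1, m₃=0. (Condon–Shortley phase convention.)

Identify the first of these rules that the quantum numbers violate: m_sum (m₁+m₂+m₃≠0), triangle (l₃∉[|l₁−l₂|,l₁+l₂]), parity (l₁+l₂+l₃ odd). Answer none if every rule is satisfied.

none

Σmᵢ = 0  ✓
l₃∈[|l₁−l₂|,l₁+l₂]=[6,8], have l₃=8  ✓
Σlᵢ = 16 ⇒ even  ✓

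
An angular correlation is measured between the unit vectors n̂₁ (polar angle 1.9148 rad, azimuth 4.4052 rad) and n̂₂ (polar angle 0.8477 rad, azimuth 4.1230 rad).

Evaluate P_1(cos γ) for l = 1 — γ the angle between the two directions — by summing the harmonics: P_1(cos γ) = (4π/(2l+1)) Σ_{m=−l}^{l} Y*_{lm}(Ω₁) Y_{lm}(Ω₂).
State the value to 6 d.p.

0.454747

Expand P_1 via completeness: Σ_{m} conj(Y_{1,m}) at Ω₁ times Y_{1,m} at Ω₂ —
  term(m=-1) = +0.080920+0.023462i   from Y*(Ω₁)=-0.098350-0.310026i, Y(Ω₂)=-0.143987+0.215333i
  term(m=+0) = -0.053277-0.000000i   from Y*(Ω₁)=-0.164786-0.000000i, Y(Ω₂)=+0.323313+0.000000i
  term(m=+1) = +0.080920-0.023462i   from Y*(Ω₁)=+0.098350-0.310026i, Y(Ω₂)=+0.143987+0.215333i
Σ over m = +0.108563+0.000000i; ×(4π/3) → +0.454747+0.000000i. Real part: 0.454747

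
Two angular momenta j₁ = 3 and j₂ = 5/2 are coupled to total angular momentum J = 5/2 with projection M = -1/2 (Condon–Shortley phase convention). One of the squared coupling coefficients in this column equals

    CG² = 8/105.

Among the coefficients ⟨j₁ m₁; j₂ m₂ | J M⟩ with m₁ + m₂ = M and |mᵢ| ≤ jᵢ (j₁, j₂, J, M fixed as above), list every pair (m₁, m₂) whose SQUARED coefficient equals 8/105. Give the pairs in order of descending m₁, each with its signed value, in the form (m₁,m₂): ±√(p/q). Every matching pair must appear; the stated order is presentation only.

(0,-1/2): −√(8/105)

Admissible pairs with m₁+m₂ = M = -1/2: (-3,5/2), (-2,3/2), (-1,1/2), (0,-1/2), (1,-3/2), (2,-5/2)
  (m₁,m₂)=(2,-5/2): CG² = 5/14, CG = +√(5/14)
  (m₁,m₂)=(1,-3/2): CG² = 1/35, CG = −√(1/35)
  (m₁,m₂)=(0,-1/2): CG² = 8/105, CG = −√(8/105)   ← matches the target
  (m₁,m₂)=(-1,1/2): CG² = 8/35, CG = +√(8/35)
  (m₁,m₂)=(-2,3/2): CG² = 1/14, CG = −√(1/14)
  (m₁,m₂)=(-3,5/2): CG² = 5/21, CG = −√(5/21)
Pairs with CG² = 8/105: (0,-1/2): −√(8/105)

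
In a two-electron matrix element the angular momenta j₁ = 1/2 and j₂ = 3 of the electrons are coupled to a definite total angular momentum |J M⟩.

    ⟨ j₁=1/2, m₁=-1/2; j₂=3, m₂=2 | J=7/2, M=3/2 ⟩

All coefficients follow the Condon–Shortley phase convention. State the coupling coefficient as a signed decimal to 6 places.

j₁+j₂−J=0  J+j₁−j₂=1  J−j₁+j₂=6  j₁+j₂+J+1=8
(j₁±m₁, j₂±m₂, J±M) = (0,1,5,1,5,2)
P² = 28800/7
sum k=0..0:
  [0] +1/120 = 1/120
S = 1/120
C² = P²·S² = 2/7 ; C = +0.534522

+√(2/7) = +0.534522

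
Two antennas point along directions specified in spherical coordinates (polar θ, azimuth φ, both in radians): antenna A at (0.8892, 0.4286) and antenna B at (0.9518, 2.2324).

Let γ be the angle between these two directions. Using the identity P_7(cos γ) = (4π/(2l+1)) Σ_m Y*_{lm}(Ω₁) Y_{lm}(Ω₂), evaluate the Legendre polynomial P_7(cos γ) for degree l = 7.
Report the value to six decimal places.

Term-by-term m-sum for l=7 (normalisation 4π/15 = 0.837758):
  [-7]  conj(Y_{7,-7})(Ω₁) = -0.08432 + 0.01200j ; Y_{7,-7}(Ω₂) = -0.11849 - 0.00964j ; Δ = 0.01011 - 0.00061j
  [-6]  conj(Y_{7,-6})(Ω₁) = -0.21766 + 0.13951j ; Y_{7,-6}(Ω₂) = 0.21431 - 0.23341j ; Δ = -0.01408 + 0.08070j
  [-5]  conj(Y_{7,-5})(Ω₁) = -0.23345 + 0.36245j ; Y_{7,-5}(Ω₂) = 0.07356 + 0.43788j ; Δ = -0.17588 - 0.07556j
  [-4]  conj(Y_{7,-4})(Ω₁) = -0.05198 + 0.35950j ; Y_{7,-4}(Ω₂) = -0.22693 - 0.12255j ; Δ = 0.05585 - 0.07521j
  [-3]  conj(Y_{7,-3})(Ω₁) = -0.00971 - 0.03315j ; Y_{7,-3}(Ω₂) = -0.16483 + 0.07243j ; Δ = 0.00400 + 0.00476j
  [-2]  conj(Y_{7,-2})(Ω₁) = -0.23861 - 0.27559j ; Y_{7,-2}(Ω₂) = 0.08596 - 0.34007j ; Δ = -0.11423 + 0.05745j
  [-1]  conj(Y_{7,-1})(Ω₁) = -0.11619 - 0.05309j ; Y_{7,-1}(Ω₂) = -0.02287 - 0.02937j ; Δ = 0.00110 + 0.00463j
  [+0]  conj(Y_{7,0})(Ω₁) = 0.33026 + 0.00000j ; Y_{7,0}(Ω₂) = 0.35153 + 0.00000j ; Δ = 0.11610 + 0.00000j
  [+1]  conj(Y_{7,1})(Ω₁) = 0.11619 - 0.05309j ; Y_{7,1}(Ω₂) = 0.02287 - 0.02937j ; Δ = 0.00110 - 0.00463j
  [+2]  conj(Y_{7,2})(Ω₁) = -0.23861 + 0.27559j ; Y_{7,2}(Ω₂) = 0.08596 + 0.34007j ; Δ = -0.11423 - 0.05745j
  [+3]  conj(Y_{7,3})(Ω₁) = 0.00971 - 0.03315j ; Y_{7,3}(Ω₂) = 0.16483 + 0.07243j ; Δ = 0.00400 - 0.00476j
  [+4]  conj(Y_{7,4})(Ω₁) = -0.05198 - 0.35950j ; Y_{7,4}(Ω₂) = -0.22693 + 0.12255j ; Δ = 0.05585 + 0.07521j
  [+5]  conj(Y_{7,5})(Ω₁) = 0.23345 + 0.36245j ; Y_{7,5}(Ω₂) = -0.07356 + 0.43788j ; Δ = -0.17588 + 0.07556j
  [+6]  conj(Y_{7,6})(Ω₁) = -0.21766 - 0.13951j ; Y_{7,6}(Ω₂) = 0.21431 + 0.23341j ; Δ = -0.01408 - 0.08070j
  [+7]  conj(Y_{7,7})(Ω₁) = 0.08432 + 0.01200j ; Y_{7,7}(Ω₂) = 0.11849 - 0.00964j ; Δ = 0.01011 + 0.00061j
Total Σ_m = -0.35017 + 0.00000j. Multiply by 0.837758: -0.29336 + 0.00000j. P_7(cos γ) = -0.293358

-0.293358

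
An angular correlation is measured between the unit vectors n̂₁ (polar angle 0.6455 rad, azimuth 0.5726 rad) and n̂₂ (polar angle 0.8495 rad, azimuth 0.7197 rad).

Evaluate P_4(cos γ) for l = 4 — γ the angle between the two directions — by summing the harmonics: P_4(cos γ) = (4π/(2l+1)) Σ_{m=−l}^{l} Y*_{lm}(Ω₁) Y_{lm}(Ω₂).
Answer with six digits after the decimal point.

Summing Y*_{l m}(θ₁,φ₁)·Y_{l m}(θ₂,φ₂) over m ∈ [−4, 4]; prefactor 4π/(2·4+1) = 1.396263:
  term(m=-4) = (0.006786, -0.004528)   from Y*(Ω₁)=(-0.038204, 0.043594), Y(Ω₂)=(-0.135900, -0.036559)
  term(m=-3) = (0.068899, -0.032546)   from Y*(Ω₁)=(-0.031887, 0.215346), Y(Ω₂)=(-0.194249, -0.291183)
  term(m=-2) = (0.155525, -0.047123)   from Y*(Ω₁)=(0.173278, 0.382259), Y(Ω₂)=(0.050730, -0.383862)
  term(m=-1) = (0.004063, -0.000602)   from Y*(Ω₁)=(0.280234, 0.180651), Y(Ω₂)=(0.009265, -0.008121)
  term(m=+0) = (0.072561, 0.000000)   from Y*(Ω₁)=(-0.200177, -0.000000), Y(Ω₂)=(-0.362485, 0.000000)
  term(m=+1) = (0.004063, 0.000602)   from Y*(Ω₁)=(-0.280234, 0.180651), Y(Ω₂)=(-0.009265, -0.008121)
  term(m=+2) = (0.155525, 0.047123)   from Y*(Ω₁)=(0.173278, -0.382259), Y(Ω₂)=(0.050730, 0.383862)
  term(m=+3) = (0.068899, 0.032546)   from Y*(Ω₁)=(0.031887, 0.215346), Y(Ω₂)=(0.194249, -0.291183)
  term(m=+4) = (0.006786, 0.004528)   from Y*(Ω₁)=(-0.038204, -0.043594), Y(Ω₂)=(-0.135900, 0.036559)
Total Σ_m = (0.543108, 0.000000). Multiply by 1.396263: (0.758321, 0.000000). P_4(cos γ) = 0.758321

0.758321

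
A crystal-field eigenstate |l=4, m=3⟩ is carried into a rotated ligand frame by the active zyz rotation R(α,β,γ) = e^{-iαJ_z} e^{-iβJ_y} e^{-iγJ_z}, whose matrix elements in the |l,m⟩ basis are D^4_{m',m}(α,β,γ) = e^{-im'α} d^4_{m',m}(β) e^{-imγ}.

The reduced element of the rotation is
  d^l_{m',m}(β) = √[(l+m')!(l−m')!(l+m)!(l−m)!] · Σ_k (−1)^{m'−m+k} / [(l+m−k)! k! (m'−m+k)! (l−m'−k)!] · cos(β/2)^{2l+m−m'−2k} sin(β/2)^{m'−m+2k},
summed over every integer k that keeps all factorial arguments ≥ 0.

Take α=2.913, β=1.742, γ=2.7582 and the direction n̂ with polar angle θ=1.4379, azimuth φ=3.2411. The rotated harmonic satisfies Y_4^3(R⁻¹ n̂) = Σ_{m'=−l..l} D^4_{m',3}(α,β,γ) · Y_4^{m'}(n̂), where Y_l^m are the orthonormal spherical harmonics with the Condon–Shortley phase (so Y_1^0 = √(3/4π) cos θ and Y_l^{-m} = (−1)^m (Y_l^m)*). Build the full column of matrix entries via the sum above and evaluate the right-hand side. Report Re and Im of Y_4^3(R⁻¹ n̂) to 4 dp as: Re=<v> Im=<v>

Need the full column D^4_{m',3} for m'=−4..4 at α=2.9130, β=1.7420, γ=2.7582.
cos(β/2)=0.644062, sin(β/2)=0.764973
d^4_{-4,3}: single k=7 term ⇒ +0.279252;  D = -0.271524-0.065241i
d^4_{-3,3}: k∈[6..7] ⇒ +0.581877 -0.117266 = +0.464611;  D = +0.415405+0.208093i
d^4_{-2,3}: k∈[5..6] ⇒ +0.785597 -0.369416 = +0.416181;  D = -0.320183-0.265874i
d^4_{-1,3}: k∈[4..5] ⇒ +0.779498 -0.659787 = +0.119711;  D = +0.072372+0.095357i
d^4_{0,3}: k∈[3..4] ⇒ +0.587004 -0.828092 = -0.241088;  D = +0.098442+0.220074i
d^4_{1,3}: k∈[2..3] ⇒ +0.331534 -0.779498 = -0.447963;  D = -0.085493-0.439729i
d^4_{2,3}: k∈[1..2] ⇒ +0.131584 -0.556881 = -0.425297;  D = -0.015548+0.425012i
d^4_{3,3}: k∈[0..1] ⇒ +0.029609 -0.292386 = -0.262777;  D = +0.068864-0.253593i
d^4_{4,3}: single k=0 term ⇒ -0.099468;  D = -0.047141+0.087588i
Y_4^{m'}(θ=1.4379,φ=3.2411) and Σ D·Y over m':
  (-0.2715-0.0652i)·(+0.3937-0.1656i)  (+0.4154+0.2081i)·(-0.1544+0.0475i)  (-0.3202-0.2659i)·(-0.2826+0.0570i)  (+0.0724+0.0954i)·(+0.1779-0.0178i)  (+0.0984+0.2201i)·(+0.2628+0.0000i)  (-0.0855-0.4397i)·(-0.1779-0.0178i)  (-0.0155+0.4250i)·(-0.2826-0.0570i)  (+0.0689-0.2536i)·(+0.1544+0.0475i)  (-0.0471+0.0876i)·(+0.3937+0.1656i)
Y_4^3(R⁻¹ n̂) = -0.020030+0.088600i

Re=-0.0200 Im=0.0886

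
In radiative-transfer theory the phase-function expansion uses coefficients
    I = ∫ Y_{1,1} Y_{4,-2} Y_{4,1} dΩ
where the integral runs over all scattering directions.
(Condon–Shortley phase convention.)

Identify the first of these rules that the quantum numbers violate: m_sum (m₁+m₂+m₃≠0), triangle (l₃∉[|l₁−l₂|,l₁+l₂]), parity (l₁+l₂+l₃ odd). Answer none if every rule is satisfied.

parity

azimuthal sum: 1 − 2 + 1 = 0  ✓
3 ≤ 4 ≤ 5 (triangle on l)  ✓
L = 1 + 4 + 4 = 9 (odd)  ✗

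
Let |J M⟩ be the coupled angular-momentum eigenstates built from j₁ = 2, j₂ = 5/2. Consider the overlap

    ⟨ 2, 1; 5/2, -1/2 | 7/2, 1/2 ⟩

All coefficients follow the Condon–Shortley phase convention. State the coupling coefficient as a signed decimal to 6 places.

triangle: 1!*3!*4!/9! = 144/362880
(j±m)!: 3!*1!*2!*3!*4!*3! = 10368
prefactor² = (2J+1)*Δ*N² = 1152/35
  k=0: +1/(0!*1!*1!*2!*2!*2!) = 1/8
  k=1: −1/(1!*0!*0!*1!*3!*3!) = -1/36
Σ = 7/72  ⇒  CG² = 1152/35*(7/72)² = 14/45
CG = +√(14/45) = +0.557773

+0.557773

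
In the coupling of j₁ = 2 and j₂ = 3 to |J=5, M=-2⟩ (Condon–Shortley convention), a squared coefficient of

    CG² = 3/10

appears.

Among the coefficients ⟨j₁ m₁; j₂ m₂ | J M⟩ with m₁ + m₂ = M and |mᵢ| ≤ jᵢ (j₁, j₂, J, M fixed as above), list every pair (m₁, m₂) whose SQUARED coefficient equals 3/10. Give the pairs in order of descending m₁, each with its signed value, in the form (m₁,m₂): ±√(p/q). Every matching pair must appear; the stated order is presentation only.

(0,-2): +√(3/10)

Admissible pairs with m₁+m₂ = M = -2: (-2,0), (-1,-1), (0,-2), (1,-3)
  (m₁,m₂)=(1,-3): CG² = 1/30, CG = +√(1/30)
  (m₁,m₂)=(0,-2): CG² = 3/10, CG = +√(3/10)   ← matches the target
  (m₁,m₂)=(-1,-1): CG² = 1/2, CG = +√(1/2)
  (m₁,m₂)=(-2,0): CG² = 1/6, CG = +√(1/6)
Pairs with CG² = 3/10: (0,-2): +√(3/10)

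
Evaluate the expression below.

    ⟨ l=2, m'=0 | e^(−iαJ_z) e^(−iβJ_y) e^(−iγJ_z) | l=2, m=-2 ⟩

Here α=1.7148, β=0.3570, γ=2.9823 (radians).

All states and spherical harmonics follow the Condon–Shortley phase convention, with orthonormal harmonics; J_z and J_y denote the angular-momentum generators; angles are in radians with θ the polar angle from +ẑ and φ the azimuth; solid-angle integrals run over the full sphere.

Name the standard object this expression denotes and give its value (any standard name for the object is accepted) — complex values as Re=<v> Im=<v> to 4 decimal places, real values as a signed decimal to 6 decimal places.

This is a Wigner D-matrix element — the rotation-matrix element ⟨l m'| R(α,β,γ) |l m⟩ in the angular-momentum basis.
First d^2_{0,-2}(β=0.3570), then the phase factors e^{-i(0)α} and e^{-i(-2)γ}:
With c≡cos(β/2)=0.984111 and s≡sin(β/2)=0.177554, N=[2·2·1·24]^{1/2}=9.797959
Admissible k: 0..0 (factorial args all ≥0)
  k=0: (−1)^2·9.7980/(4)·0.9841^2·0.1776^2 = +0.074786
d^2_{0,-2}(0.3570) = +0.074786
Attach z-rotation phases: D = e^{-i(0)(1.7148)}·(+0.074786)·e^{-i(-2)(2.9823)} = +0.071023-0.023425i

Wigner D-matrix element, Re=0.0710 Im=-0.0234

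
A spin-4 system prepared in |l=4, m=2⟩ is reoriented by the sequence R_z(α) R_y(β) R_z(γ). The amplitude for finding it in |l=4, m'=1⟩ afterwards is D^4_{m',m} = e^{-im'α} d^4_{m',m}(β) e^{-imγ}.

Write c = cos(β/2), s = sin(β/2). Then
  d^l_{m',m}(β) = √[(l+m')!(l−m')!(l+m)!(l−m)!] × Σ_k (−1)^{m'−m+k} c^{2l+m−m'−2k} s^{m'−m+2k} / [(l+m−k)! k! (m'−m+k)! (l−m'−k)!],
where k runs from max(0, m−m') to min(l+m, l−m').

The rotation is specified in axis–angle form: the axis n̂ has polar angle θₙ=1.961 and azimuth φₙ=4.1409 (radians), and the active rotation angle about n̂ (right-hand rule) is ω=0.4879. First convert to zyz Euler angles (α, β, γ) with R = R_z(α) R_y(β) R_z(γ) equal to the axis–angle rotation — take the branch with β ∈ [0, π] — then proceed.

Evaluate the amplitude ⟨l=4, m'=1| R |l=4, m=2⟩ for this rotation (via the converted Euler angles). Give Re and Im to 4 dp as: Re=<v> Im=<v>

Axis–angle → zyz. n̂ = (sinθₙcosφₙ, sinθₙsinφₙ, cosθₙ) = (-0.500228, -0.777873, -0.380377), ω = 0.4879.
R = I cosω + sinω [n̂]ₓ + (1−cosω) n̂n̂ᵀ gives
  R = [+0.912516, +0.223712, -0.342443; -0.132908, +0.953921, +0.269017; +0.386846, -0.199969, +0.900201]
β = atan2(√(R₁₃²+R₂₃²), R₃₃) = 0.450565; α = atan2(R₂₃, R₁₃) mod 2π = 2.475706; γ = atan2(R₃₂, −R₃₁) mod 2π = 3.618684
D^4_{1,2}(2.4757,0.4506,3.6187) = e^{-i·1·2.4757}·d^4_{1,2}(0.4506)·e^{-i·2·3.6187}. Compute d first:
c=cos(0.450565/2)=0.974731, s=sin(0.450565/2)=0.223382; N=√[120·6·720·2]=1018.233765
Admissible k: 1..3 (factorial args all ≥0)
  k=1: (−1)^0·1018.2338/(240)·0.9747^7·0.2234^1 = +0.792277
  k=2: (−1)^1·1018.2338/(48)·0.9747^5·0.2234^3 = -0.208052
  k=3: (−1)^2·1018.2338/(72)·0.9747^3·0.2234^5 = +0.007285
d^4_{1,2}(0.4506) = +0.792277 -0.208052 +0.007285 = +0.591510
D = (-0.786370-0.617756i)·(+0.591510)·(+0.578275-0.815842i) = -0.567098+0.168178i

Re=-0.5671 Im=0.1682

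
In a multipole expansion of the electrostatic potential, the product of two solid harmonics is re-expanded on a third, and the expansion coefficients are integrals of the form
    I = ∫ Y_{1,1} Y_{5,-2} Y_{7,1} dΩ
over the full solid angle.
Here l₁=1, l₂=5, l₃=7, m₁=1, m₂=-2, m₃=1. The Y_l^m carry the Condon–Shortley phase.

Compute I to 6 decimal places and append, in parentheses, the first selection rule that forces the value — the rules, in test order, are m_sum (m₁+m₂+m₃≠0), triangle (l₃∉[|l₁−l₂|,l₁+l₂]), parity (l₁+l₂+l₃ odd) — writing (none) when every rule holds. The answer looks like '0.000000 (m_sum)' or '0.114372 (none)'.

triangle: need 4≤l₃≤6, have 7; I=0

0.000000 (triangle)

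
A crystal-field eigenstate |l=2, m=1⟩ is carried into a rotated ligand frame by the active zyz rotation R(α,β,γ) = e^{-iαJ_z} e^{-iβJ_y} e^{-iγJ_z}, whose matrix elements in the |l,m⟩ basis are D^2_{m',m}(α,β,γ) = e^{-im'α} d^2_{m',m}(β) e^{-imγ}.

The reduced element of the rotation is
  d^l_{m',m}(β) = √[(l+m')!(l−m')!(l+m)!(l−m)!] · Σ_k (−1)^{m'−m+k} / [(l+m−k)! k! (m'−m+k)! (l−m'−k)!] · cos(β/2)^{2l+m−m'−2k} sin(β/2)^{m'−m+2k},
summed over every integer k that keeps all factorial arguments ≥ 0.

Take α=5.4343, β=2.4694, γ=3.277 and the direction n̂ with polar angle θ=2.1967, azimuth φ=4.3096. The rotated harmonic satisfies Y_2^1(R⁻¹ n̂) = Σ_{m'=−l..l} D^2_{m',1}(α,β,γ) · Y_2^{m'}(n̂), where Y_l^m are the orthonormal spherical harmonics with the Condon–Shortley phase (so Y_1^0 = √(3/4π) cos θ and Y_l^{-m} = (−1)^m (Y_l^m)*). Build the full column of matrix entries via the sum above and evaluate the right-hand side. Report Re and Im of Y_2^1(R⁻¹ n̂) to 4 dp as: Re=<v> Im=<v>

Re=-0.0043 Im=-0.3848

Need the full column D^2_{m',1} for m'=−2..2 at α=5.4343, β=2.4694, γ=3.2770.
cos(β/2)=0.329804, sin(β/2)=0.944049
d^2_{-2,1}: single k=3 term ⇒ +0.554971;  D = +0.143949+0.535977i
d^2_{-1,1}: k∈[2..3] ⇒ +0.290819 -0.794289 = -0.503470;  D = +0.278647-0.419330i
d^2_{0,1}: k∈[1..2] ⇒ +0.082954 -0.679698 = -0.596744;  D = +0.591281-0.080557i
d^2_{1,1}: k∈[0..1] ⇒ +0.011831 -0.290819 = -0.278988;  D = +0.210940+0.182589i
d^2_{2,1}: single k=0 term ⇒ -0.067732;  D = +0.000571+0.067730i
Y_2^{m'}(θ=2.1967,φ=4.3096) and Σ D·Y over m':
  (+0.1439+0.5360i)·(-0.1757-0.1830i)  (+0.2786-0.4193i)·(+0.1438-0.3374i)  (+0.5913-0.0806i)·(+0.0093+0.0000i)  (+0.2109+0.1826i)·(-0.1438-0.3374i)  (+0.0006+0.0677i)·(-0.1757+0.1830i)
Y_2^1(R⁻¹ n̂) = -0.004350-0.384828i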